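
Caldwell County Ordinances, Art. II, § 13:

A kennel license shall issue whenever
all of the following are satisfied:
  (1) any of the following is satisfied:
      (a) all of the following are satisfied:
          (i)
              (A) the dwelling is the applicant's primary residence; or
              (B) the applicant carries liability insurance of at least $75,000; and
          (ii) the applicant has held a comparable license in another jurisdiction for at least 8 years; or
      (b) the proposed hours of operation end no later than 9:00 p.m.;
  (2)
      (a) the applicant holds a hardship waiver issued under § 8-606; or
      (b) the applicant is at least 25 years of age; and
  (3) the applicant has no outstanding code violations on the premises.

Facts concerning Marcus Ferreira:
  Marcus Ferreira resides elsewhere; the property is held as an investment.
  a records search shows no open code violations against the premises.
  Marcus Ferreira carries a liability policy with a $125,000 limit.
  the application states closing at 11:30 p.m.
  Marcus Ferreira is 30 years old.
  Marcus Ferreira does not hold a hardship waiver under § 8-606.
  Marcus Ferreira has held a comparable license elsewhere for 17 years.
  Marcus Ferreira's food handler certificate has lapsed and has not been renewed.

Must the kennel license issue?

Yes — granted.

(A) primary residence — not satisfied.
(B) insurance ≥ $75,000 — satisfied.
So (i) is satisfied (F OR T).
(ii) prior license ≥ 8 yr — holds.
(a) = T AND T = true.
(b) closes by 9 p.m. — fails.
So (1) is satisfied (T OR F).
(a) hardship waiver — not met.
(b) age ≥ 25 — satisfied.
(2) = F OR T = true.
(3) no code violations — holds.
Overall = T AND T AND T = true.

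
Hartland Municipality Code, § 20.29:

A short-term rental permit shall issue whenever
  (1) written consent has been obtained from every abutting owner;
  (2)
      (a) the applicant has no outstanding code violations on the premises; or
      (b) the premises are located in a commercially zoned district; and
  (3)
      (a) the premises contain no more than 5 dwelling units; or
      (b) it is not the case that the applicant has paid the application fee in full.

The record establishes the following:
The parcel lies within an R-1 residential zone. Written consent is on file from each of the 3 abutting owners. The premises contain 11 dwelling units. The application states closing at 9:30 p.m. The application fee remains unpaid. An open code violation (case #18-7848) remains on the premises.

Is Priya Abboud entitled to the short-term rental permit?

No — denied.

(1) all abutters consent — satisfied.
(a) no code violations — fails.
(b) commercially zoned — fails.
(2) = F OR F = false.
(a) ≤ 5 units — not satisfied.
(b) not (fee paid) — holds.
(3) = F OR T = true.
So Overall is not satisfied (T AND F AND T).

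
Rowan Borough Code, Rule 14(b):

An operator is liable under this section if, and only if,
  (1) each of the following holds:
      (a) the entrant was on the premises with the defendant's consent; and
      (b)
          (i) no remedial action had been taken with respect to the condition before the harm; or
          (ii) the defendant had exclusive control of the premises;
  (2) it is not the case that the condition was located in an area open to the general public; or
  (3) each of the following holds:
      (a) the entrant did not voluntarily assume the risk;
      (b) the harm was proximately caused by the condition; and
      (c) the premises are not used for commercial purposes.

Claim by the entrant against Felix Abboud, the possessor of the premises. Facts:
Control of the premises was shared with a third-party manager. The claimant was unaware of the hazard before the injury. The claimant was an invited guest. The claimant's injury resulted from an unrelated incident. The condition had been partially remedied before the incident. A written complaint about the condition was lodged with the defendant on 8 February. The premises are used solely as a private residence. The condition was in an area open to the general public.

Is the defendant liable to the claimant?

No — not liable.

(a) consent to enter — holds.
(i) no remedial action — fails.
(ii) exclusive control — not met.
So (b) is not satisfied (F OR F).
So (1) is not satisfied (T AND F).
(2) not (public area) — not satisfied.
(a) no assumed risk — satisfied.
(b) proximate cause — not satisfied.
(c) not (commercial use) — holds.
(3): T AND F AND T → false.
Overall: F OR F OR F → false.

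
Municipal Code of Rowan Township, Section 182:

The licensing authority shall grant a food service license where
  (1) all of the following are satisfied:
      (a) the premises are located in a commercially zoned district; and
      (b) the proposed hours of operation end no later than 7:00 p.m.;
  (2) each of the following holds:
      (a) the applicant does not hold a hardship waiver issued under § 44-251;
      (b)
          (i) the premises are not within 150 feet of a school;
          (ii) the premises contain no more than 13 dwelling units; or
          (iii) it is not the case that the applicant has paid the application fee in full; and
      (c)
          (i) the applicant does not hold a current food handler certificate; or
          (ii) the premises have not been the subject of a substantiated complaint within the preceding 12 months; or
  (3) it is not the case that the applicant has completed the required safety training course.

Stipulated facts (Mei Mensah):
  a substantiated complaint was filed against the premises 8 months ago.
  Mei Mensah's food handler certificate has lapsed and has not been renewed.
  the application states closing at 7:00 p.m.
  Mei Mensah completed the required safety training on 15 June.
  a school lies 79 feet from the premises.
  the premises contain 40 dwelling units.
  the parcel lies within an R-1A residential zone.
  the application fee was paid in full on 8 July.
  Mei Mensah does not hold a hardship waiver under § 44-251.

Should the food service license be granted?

(a) commercially zoned — not satisfied.
(b) closes by 7 p.m. — holds.
(1): F AND T → false.
(a) not (hardship waiver) — holds.
(i) ≥150 ft from school — fails.
(ii) ≤ 13 units — not satisfied.
(iii) not (fee paid) — fails.
(b): F OR F OR F → false.
(i) not (food handler cert.) — holds.
(ii) no complaint in 12 mo. — not satisfied.
So (c) is satisfied (T OR F).
So (2) is not satisfied (T AND F AND T).
(3) not (safety training) — not met.
Overall: F OR F OR F → false.

No — denied.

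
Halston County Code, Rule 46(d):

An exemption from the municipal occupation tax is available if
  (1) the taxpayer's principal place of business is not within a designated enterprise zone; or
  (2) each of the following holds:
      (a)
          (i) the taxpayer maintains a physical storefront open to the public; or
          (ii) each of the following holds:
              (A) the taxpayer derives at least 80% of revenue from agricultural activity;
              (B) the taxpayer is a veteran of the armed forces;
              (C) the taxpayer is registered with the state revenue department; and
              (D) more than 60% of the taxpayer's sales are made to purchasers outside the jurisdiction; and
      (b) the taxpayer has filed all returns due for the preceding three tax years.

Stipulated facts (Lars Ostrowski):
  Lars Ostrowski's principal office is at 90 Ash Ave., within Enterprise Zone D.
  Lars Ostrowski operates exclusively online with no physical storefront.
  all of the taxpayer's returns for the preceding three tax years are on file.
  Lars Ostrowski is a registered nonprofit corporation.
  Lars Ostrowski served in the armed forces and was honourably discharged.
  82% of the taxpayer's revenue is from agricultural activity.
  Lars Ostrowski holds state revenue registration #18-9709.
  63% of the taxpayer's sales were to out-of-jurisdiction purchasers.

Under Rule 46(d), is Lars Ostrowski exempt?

(1) not (in enterprise zone) — not met.
(i) has storefront — fails.
(A) ≥80% agricultural — satisfied.
(B) veteran — holds.
(C) state-registered — holds.
(D) >60% out-of-jur. sales — satisfied.
So (ii) is satisfied (T AND T AND T AND T).
(a) = F OR T = true.
(b) returns current — met.
(2): T AND T → true.
So Overall is satisfied (F OR T).

Yes — exempt.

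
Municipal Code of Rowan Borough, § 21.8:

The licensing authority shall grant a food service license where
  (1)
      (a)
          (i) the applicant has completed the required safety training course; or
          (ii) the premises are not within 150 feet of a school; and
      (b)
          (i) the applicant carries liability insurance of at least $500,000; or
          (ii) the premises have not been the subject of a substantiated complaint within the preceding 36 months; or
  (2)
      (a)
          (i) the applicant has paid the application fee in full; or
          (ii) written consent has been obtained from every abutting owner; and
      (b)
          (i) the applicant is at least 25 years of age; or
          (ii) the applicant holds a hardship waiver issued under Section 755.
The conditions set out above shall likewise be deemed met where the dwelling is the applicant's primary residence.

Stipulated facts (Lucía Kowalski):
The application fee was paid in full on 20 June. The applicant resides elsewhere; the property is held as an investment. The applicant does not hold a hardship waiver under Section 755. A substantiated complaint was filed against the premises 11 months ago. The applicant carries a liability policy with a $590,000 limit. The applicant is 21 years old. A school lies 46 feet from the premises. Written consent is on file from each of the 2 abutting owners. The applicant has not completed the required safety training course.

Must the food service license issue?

No — denied.

(i) safety training — not met.
(ii) ≥150 ft from school — not satisfied.
So (a) is not satisfied (F OR F).
(i) insurance ≥ $500,000 — met.
(ii) no complaint in 36 mo. — fails.
So (b) is satisfied (T OR F).
(1): F AND T → false.
(i) fee paid — holds.
(ii) all abutters consent — satisfied.
So (a) is satisfied (T OR T).
(i) age ≥ 25 — not met.
(ii) hardship waiver — not satisfied.
(b) = F OR F = false.
(2): T AND F → false.
Overall = F OR F = false.
Exception (primary residence) — not satisfied.
Result: main false OR exception false → false.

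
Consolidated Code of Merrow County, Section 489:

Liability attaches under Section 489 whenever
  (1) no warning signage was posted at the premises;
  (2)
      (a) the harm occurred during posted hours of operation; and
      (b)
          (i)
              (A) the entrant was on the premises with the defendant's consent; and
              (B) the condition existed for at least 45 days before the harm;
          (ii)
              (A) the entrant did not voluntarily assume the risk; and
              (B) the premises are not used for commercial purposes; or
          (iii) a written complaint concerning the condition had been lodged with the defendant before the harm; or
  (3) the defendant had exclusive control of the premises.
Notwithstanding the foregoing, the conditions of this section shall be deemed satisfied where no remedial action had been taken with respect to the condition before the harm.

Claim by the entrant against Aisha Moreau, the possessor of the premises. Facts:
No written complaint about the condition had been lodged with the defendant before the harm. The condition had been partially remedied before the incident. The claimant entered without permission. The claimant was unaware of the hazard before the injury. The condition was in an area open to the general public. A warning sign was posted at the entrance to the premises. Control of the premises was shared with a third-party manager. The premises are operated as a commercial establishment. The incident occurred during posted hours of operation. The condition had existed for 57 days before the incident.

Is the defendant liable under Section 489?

(1) no signage posted — not met.
(a) during posted hours — satisfied.
(A) consent to enter — not satisfied.
(B) condition ≥45 days old — holds.
(i): F AND T → false.
(A) no assumed risk — holds.
(B) not (commercial use) — not satisfied.
(ii): T AND F → false.
(iii) complaint lodged — fails.
So (b) is not satisfied (F OR F OR F).
(2) = T AND F = false.
(3) exclusive control — not satisfied.
Overall: F OR F OR F → false.
Exception (no remedial action) — not satisfied.
Result: main false OR exception false → false.

No — not liable.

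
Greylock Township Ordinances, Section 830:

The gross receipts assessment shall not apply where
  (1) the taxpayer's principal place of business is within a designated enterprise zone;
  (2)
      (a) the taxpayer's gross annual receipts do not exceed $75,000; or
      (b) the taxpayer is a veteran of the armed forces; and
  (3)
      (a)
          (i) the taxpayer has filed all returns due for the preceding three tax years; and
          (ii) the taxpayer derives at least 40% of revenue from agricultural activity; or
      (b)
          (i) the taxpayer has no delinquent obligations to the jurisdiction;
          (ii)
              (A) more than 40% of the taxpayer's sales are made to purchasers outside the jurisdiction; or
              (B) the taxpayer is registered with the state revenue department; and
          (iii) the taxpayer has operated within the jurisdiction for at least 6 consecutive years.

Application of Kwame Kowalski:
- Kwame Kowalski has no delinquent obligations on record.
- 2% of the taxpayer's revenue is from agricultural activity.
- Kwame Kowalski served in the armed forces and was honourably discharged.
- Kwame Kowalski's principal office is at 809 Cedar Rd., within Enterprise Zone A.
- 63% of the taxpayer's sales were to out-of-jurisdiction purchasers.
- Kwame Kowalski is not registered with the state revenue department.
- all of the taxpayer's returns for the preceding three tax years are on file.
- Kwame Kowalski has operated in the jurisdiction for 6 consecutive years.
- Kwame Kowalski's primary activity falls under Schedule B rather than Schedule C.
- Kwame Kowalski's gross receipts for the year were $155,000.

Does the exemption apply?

Yes — exempt.

(1) in enterprise zone — met.
(a) receipts ≤ $75,000 — fails.
(b) veteran — satisfied.
So (2) is satisfied (F OR T).
(i) returns current — satisfied.
(ii) ≥40% agricultural — not satisfied.
So (a) is not satisfied (T AND F).
(i) no delinquency — met.
(A) >40% out-of-jur. sales — met.
(B) state-registered — fails.
(ii): T OR F → true.
(iii) ≥ 6 yrs in jurisdiction — satisfied.
(b): T AND T AND T → true.
(3) = F OR T = true.
Overall = T AND T AND T = true.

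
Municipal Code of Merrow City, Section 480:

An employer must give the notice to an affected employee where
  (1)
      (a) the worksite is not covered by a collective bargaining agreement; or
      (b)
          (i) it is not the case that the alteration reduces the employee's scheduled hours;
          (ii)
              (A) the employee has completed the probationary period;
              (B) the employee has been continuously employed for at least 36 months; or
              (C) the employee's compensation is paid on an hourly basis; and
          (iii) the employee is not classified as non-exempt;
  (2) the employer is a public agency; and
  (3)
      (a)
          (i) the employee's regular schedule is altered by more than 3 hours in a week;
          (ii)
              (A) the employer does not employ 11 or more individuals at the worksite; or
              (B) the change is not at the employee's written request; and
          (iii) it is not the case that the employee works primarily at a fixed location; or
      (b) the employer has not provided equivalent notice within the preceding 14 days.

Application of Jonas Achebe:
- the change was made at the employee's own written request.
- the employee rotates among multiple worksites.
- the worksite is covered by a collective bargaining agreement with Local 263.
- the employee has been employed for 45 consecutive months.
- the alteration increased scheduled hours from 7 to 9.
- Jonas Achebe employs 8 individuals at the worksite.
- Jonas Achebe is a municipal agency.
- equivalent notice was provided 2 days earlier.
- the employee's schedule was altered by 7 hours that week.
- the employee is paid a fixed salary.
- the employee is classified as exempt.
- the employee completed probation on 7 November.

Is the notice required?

Yes — required.

(a) no CBA — not met.
(i) not (hours reduced) — holds.
(A) past probation — holds.
(B) tenure ≥ 36 mo. — met.
(C) hourly-paid — not satisfied.
(ii) = T OR T OR F = true.
(iii) not (non-exempt) — satisfied.
(b) = T AND T AND T = true.
(1): F OR T → true.
(2) public agency — satisfied.
(i) schedule shift > 3h — holds.
(A) not (≥ 11 at site) — met.
(B) not employee-requested — not satisfied.
(ii): T OR F → true.
(iii) not (fixed location) — satisfied.
(a) = T AND T AND T = true.
(b) no recent notice — not met.
(3) = T OR F = true.
Overall: T AND T AND T → true.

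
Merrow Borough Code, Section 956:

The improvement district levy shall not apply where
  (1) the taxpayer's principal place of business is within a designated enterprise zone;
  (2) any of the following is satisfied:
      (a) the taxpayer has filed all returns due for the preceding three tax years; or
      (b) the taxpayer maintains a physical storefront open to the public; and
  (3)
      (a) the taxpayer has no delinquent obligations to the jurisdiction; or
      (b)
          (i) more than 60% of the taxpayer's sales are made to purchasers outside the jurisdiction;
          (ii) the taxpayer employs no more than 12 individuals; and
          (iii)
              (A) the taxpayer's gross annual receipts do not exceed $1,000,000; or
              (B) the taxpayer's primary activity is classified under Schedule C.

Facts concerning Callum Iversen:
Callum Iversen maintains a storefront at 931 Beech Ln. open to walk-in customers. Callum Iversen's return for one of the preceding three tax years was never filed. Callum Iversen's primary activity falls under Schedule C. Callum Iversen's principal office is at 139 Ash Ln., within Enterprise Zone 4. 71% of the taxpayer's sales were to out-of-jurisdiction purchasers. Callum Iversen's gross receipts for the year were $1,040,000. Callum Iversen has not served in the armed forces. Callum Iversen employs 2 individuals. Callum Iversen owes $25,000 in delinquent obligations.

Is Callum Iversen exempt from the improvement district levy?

(1) in enterprise zone — met.
(a) returns current — fails.
(b) has storefront — met.
(2) = F OR T = true.
(a) no delinquency — not met.
(i) >60% out-of-jur. sales — met.
(ii) ≤ 12 employees — met.
(A) receipts ≤ $1,000,000 — fails.
(B) Schedule C activity — holds.
(iii) = F OR T = true.
So (b) is satisfied (T AND T AND T).
So (3) is satisfied (F OR T).
So Overall is satisfied (T AND T AND T).

Yes — exempt.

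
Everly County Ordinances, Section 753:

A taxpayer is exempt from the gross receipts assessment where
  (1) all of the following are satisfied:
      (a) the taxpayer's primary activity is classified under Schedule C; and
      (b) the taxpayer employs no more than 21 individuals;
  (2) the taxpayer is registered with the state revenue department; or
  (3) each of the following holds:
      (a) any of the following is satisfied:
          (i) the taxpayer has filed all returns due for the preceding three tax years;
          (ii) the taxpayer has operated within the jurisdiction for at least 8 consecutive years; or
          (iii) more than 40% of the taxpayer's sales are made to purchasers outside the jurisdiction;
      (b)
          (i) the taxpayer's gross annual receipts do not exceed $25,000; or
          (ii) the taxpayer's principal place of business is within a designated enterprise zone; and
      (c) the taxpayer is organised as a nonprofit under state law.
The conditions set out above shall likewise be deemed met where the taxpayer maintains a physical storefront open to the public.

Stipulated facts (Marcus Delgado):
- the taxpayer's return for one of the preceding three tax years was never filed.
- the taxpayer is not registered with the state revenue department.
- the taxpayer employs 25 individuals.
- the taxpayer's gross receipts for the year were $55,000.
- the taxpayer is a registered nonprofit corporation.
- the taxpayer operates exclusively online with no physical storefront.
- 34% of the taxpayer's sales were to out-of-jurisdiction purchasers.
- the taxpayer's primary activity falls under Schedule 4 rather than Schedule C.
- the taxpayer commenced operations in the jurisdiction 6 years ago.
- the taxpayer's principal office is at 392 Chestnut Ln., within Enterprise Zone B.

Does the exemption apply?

(a) Schedule C activity — not met.
(b) ≤ 21 employees — not satisfied.
(1): F AND F → false.
(2) state-registered — not satisfied.
(i) returns current — not met.
(ii) ≥ 8 yrs in jurisdiction — not met.
(iii) >40% out-of-jur. sales — fails.
(a): F OR F OR F → false.
(i) receipts ≤ $25,000 — not met.
(ii) in enterprise zone — holds.
(b) = F OR T = true.
(c) nonprofit — holds.
(3) = F AND T AND T = false.
Overall: F OR F OR F → false.
Exception (has storefront) — not satisfied.
Result: main false OR exception false → false.

No — not exempt.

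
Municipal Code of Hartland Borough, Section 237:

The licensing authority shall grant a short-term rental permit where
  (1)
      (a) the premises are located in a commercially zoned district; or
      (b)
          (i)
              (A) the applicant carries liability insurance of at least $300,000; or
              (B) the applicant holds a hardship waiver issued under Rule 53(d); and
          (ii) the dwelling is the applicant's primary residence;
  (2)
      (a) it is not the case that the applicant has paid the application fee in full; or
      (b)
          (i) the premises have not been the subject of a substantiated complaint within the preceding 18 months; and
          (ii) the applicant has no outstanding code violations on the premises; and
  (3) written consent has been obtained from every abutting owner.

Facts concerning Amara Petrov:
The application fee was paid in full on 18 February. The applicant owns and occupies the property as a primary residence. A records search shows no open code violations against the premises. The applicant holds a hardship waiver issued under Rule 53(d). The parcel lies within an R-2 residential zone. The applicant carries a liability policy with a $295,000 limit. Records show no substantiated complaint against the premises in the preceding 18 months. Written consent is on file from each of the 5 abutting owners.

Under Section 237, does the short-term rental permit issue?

Yes — granted.

(a) commercially zoned — not satisfied.
(A) insurance ≥ $300,000 — not met.
(B) hardship waiver — satisfied.
So (i) is satisfied (F OR T).
(ii) primary residence — satisfied.
So (b) is satisfied (T AND T).
So (1) is satisfied (F OR T).
(a) not (fee paid) — not met.
(i) no complaint in 18 mo. — satisfied.
(ii) no code violations — holds.
(b): T AND T → true.
(2) = F OR T = true.
(3) all abutters consent — satisfied.
So Overall is satisfied (T AND T AND T).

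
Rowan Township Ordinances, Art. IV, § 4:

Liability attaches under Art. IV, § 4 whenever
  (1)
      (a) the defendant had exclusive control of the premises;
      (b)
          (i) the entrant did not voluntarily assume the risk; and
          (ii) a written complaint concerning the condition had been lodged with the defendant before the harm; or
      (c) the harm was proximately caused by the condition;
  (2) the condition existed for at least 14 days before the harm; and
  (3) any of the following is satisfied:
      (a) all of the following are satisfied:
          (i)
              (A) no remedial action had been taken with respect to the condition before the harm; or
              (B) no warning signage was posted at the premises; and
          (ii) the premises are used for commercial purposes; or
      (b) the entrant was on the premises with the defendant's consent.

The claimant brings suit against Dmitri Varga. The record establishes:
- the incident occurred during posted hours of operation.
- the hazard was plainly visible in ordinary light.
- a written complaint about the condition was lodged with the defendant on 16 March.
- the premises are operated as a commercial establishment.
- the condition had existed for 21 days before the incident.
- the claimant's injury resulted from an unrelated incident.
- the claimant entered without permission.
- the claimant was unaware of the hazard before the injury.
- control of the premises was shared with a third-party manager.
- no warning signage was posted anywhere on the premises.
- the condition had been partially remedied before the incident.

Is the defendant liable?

(a) exclusive control — fails.
(i) no assumed risk — holds.
(ii) complaint lodged — holds.
(b) = T AND T = true.
(c) proximate cause — not met.
So (1) is satisfied (F OR T OR F).
(2) condition ≥14 days old — holds.
(A) no remedial action — fails.
(B) no signage posted — holds.
(i): F OR T → true.
(ii) commercial use — met.
(a): T AND T → true.
(b) consent to enter — not met.
(3): T OR F → true.
Overall: T AND T AND T → true.

Yes — liable.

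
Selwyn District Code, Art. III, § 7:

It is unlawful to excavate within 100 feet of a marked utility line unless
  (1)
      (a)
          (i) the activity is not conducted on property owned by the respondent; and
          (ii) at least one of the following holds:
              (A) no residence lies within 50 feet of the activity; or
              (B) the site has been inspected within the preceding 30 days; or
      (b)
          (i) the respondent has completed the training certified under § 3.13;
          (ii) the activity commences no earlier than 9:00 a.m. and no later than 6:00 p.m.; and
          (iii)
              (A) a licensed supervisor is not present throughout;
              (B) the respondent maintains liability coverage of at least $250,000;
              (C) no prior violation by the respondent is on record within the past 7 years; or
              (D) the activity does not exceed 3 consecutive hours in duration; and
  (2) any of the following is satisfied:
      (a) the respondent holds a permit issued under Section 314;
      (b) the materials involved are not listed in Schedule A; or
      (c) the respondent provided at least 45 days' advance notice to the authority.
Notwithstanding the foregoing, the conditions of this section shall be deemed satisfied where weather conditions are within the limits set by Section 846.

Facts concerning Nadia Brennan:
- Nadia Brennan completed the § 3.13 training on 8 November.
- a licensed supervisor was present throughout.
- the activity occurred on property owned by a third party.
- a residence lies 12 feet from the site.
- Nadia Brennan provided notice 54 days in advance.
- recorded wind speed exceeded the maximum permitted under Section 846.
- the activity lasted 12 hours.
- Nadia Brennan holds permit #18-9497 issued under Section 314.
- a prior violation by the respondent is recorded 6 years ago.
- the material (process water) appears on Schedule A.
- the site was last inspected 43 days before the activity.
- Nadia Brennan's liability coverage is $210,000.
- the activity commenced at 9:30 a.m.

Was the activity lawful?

No — unlawful.

(i) not (own property) — met.
(A) no residence in 50 ft — not satisfied.
(B) site inspected — fails.
So (ii) is not satisfied (F OR F).
(a) = T AND F = false.
(i) training certified — holds.
(ii) start within hours — satisfied.
(A) not (supervisor present) — fails.
(B) coverage ≥ $250,000 — fails.
(C) no prior violation — fails.
(D) ≤ 3 hrs duration — not satisfied.
So (iii) is not satisfied (F OR F OR F OR F).
(b): T AND T AND F → false.
So (1) is not satisfied (F OR F).
(a) holds permit — holds.
(b) not (Schedule A material) — not met.
(c) ≥45 days' notice — holds.
(2): T OR F OR T → true.
Overall = F AND T = false.
Exception (weather ok) — not satisfied.
Result: main false OR exception false → false.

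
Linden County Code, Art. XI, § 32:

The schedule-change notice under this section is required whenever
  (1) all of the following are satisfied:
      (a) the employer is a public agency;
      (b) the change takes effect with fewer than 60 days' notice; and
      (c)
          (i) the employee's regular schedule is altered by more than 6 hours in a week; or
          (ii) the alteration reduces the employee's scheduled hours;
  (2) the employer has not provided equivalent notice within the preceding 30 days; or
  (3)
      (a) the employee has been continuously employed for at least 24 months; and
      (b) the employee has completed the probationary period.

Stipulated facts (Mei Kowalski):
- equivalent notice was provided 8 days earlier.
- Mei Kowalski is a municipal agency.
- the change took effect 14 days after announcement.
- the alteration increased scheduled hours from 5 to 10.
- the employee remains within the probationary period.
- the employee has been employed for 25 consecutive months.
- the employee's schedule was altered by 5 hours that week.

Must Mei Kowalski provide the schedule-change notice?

No — not required.

(a) public agency — holds.
(b) < 60 days' notice — holds.
(i) schedule shift > 6h — not met.
(ii) hours reduced — not met.
(c) = F OR F = false.
So (1) is not satisfied (T AND T AND F).
(2) no recent notice — not satisfied.
(a) tenure ≥ 24 mo. — satisfied.
(b) past probation — not met.
(3): T AND F → false.
So Overall is not satisfied (F OR F OR F).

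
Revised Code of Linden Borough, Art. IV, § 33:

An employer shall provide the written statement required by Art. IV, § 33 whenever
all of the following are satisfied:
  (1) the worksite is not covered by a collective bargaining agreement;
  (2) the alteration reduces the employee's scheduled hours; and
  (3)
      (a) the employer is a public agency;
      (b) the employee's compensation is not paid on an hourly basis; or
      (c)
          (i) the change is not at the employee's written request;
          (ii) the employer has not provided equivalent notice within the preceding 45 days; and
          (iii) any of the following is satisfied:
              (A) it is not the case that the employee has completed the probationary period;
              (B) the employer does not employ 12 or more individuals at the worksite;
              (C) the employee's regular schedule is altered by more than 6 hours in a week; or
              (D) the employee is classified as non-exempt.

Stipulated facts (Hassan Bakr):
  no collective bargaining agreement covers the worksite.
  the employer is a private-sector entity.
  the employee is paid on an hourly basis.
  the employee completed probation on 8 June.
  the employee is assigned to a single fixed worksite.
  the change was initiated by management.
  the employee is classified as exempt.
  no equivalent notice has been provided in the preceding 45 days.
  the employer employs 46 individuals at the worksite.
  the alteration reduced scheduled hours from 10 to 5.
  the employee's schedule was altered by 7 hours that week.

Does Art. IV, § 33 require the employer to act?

Yes — required.

(1) no CBA — satisfied.
(2) hours reduced — satisfied.
(a) public agency — fails.
(b) not (hourly-paid) — fails.
(i) not employee-requested — met.
(ii) no recent notice — satisfied.
(A) not (past probation) — not satisfied.
(B) not (≥ 12 at site) — not met.
(C) schedule shift > 6h — holds.
(D) non-exempt — fails.
(iii): F OR F OR T OR F → true.
(c): T AND T AND T → true.
(3) = F OR F OR T = true.
So Overall is satisfied (T AND T AND T).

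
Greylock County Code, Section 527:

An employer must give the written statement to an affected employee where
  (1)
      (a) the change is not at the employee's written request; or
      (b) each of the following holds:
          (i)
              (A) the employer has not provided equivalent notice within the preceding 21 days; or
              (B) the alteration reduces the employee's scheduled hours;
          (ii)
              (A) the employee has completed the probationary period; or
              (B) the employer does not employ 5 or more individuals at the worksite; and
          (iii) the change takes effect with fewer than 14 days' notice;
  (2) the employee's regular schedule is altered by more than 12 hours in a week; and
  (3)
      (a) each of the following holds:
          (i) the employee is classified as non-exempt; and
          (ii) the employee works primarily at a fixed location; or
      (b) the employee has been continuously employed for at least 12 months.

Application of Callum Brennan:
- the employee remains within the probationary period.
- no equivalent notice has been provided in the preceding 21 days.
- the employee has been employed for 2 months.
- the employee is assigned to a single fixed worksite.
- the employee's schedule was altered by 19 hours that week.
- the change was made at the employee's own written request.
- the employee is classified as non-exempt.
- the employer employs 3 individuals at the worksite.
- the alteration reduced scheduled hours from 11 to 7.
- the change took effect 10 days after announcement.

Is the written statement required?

Yes — required.

(a) not employee-requested — not satisfied.
(A) no recent notice — met.
(B) hours reduced — met.
So (i) is satisfied (T OR T).
(A) past probation — not satisfied.
(B) not (≥ 5 at site) — holds.
(ii): F OR T → true.
(iii) < 14 days' notice — met.
So (b) is satisfied (T AND T AND T).
So (1) is satisfied (F OR T).
(2) schedule shift > 12h — holds.
(i) non-exempt — satisfied.
(ii) fixed location — satisfied.
So (a) is satisfied (T AND T).
(b) tenure ≥ 12 mo. — not met.
(3) = T OR F = true.
So Overall is satisfied (T AND T AND T).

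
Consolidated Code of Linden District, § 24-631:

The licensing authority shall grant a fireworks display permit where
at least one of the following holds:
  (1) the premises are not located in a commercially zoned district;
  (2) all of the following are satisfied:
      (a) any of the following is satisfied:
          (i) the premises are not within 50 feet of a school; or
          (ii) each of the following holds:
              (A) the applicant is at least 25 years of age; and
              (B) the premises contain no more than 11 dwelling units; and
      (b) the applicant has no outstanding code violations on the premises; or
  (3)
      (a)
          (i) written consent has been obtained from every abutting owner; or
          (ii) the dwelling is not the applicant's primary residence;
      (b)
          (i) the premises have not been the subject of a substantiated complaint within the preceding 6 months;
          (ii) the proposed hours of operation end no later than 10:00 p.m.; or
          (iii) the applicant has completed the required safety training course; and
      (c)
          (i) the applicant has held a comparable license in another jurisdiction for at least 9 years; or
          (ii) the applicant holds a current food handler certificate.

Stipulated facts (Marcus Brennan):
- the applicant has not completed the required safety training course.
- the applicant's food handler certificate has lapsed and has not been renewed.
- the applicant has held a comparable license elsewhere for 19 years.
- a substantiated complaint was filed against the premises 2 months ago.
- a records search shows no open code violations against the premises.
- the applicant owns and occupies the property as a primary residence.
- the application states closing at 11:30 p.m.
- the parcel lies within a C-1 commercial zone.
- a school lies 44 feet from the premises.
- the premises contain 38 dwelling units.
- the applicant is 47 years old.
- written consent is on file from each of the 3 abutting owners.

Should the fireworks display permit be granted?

(1) not (commercially zoned) — not satisfied.
(i) ≥50 ft from school — not met.
(A) age ≥ 25 — satisfied.
(B) ≤ 11 units — fails.
(ii): T AND F → false.
(a) = F OR F = false.
(b) no code violations — satisfied.
So (2) is not satisfied (F AND T).
(i) all abutters consent — holds.
(ii) not (primary residence) — not met.
(a) = T OR F = true.
(i) no complaint in 6 mo. — not satisfied.
(ii) closes by 10 p.m. — not satisfied.
(iii) safety training — fails.
(b) = F OR F OR F = false.
(i) prior license ≥ 9 yr — holds.
(ii) food handler cert. — fails.
(c) = T OR F = true.
So (3) is not satisfied (T AND F AND T).
Overall: F OR F OR F → false.

No — denied.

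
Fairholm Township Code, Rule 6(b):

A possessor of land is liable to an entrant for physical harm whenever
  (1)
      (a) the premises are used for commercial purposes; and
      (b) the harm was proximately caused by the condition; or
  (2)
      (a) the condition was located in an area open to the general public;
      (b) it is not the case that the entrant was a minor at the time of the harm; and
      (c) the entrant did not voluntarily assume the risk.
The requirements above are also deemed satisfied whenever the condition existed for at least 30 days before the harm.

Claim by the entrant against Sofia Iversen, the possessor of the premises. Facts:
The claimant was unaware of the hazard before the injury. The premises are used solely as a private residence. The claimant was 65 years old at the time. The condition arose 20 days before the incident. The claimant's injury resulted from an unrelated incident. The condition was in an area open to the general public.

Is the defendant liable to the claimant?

Yes — liable.

(a) commercial use — not met.
(b) proximate cause — not met.
(1): F AND F → false.
(a) public area — met.
(b) not (entrant a minor) — met.
(c) no assumed risk — met.
So (2) is satisfied (T AND T AND T).
Overall: F OR T → true.
Exception (condition ≥30 days old) — not satisfied.
Result: main true OR exception false → true.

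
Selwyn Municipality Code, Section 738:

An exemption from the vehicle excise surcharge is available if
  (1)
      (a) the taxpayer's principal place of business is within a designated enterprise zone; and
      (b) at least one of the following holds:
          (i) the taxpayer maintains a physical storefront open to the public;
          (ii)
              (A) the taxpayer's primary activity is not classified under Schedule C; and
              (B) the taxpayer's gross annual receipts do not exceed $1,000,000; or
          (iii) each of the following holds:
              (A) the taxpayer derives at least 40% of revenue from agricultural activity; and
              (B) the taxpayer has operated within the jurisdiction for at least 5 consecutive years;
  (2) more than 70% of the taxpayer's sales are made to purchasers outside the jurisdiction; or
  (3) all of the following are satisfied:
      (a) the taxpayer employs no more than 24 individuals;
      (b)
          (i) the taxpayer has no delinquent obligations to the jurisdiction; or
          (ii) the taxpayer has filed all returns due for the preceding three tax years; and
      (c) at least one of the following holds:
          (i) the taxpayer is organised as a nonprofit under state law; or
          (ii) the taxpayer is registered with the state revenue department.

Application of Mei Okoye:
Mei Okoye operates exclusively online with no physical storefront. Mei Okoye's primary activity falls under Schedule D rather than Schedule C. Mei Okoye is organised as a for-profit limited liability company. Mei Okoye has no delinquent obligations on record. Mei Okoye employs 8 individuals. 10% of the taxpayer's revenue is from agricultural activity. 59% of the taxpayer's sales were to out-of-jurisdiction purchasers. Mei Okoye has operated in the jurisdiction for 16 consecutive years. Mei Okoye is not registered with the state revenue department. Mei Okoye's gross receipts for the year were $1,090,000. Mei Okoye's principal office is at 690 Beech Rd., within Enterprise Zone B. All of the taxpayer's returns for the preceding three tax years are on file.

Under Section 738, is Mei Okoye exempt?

(a) in enterprise zone — met.
(i) has storefront — fails.
(A) not (Schedule C activity) — satisfied.
(B) receipts ≤ $1,000,000 — fails.
So (ii) is not satisfied (T AND F).
(A) ≥40% agricultural — fails.
(B) ≥ 5 yrs in jurisdiction — holds.
(iii) = F AND T = false.
(b) = F OR F OR F = false.
(1) = T AND F = false.
(2) >70% out-of-jur. sales — not satisfied.
(a) ≤ 24 employees — satisfied.
(i) no delinquency — satisfied.
(ii) returns current — holds.
(b) = T OR T = true.
(i) nonprofit — not satisfied.
(ii) state-registered — not satisfied.
(c) = F OR F = false.
(3): T AND T AND F → false.
So Overall is not satisfied (F OR F OR F).

No — not exempt.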